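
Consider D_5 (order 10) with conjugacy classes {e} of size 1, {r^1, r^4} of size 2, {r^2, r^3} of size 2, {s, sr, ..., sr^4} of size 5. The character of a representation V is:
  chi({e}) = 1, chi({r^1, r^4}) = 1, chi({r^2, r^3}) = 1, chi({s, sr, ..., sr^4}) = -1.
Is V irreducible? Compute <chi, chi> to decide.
Irreducible: <chi, chi> = 1.

Working: <chi, chi> = (1/|G|) sum_C |C| * |chi(C)|^2 = (1/10)[1*|1|^2 + 2*|1|^2 + 2*|1|^2 + 5*|-1|^2]
  = (1/10)[(1) + (2) + (2) + (5)] = 10/10 = 1.
A character is irreducible iff <chi, chi> = 1, so this representation is irreducible.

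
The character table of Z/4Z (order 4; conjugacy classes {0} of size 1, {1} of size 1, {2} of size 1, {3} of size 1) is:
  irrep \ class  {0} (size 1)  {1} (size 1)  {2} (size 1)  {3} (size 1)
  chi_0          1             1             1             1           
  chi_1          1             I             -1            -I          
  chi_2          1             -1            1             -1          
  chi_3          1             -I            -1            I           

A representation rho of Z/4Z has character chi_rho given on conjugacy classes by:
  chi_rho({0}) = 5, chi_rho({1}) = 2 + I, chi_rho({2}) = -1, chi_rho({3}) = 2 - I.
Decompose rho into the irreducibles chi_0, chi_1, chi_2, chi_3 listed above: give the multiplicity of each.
Multiplicities: chi_0: 2, chi_1: 2, chi_2: 0, chi_3: 1.

Solution. Use <chi_rho, chi> = (1/|G|) sum_C |C| * chi_rho(C) * conj(chi(C)) with |G| = 4 for each irreducible chi in the table:
  <chi_rho, chi_0> = (1/4)[1*(5)*conj(1) + 1*(2 + I)*conj(1) + 1*(-1)*conj(1) + 1*(2 - I)*conj(1)]
      = (1/4)[(5) + (2 + I) + (-1) + (2 - I)] = 8/4 = 2
  <chi_rho, chi_1> = (1/4)[1*(5)*conj(1) + 1*(2 + I)*conj(I) + 1*(-1)*conj(-1) + 1*(2 - I)*conj(-I)]
      = (1/4)[(5) + (1 - 2*I) + (1) + (1 + 2*I)] = 8/4 = 2
  <chi_rho, chi_2> = (1/4)[1*(5)*conj(1) + 1*(2 + I)*conj(-1) + 1*(-1)*conj(1) + 1*(2 - I)*conj(-1)]
      = (1/4)[(5) + (-2 - I) + (-1) + (-2 + I)] = 0/4 = 0
  <chi_rho, chi_3> = (1/4)[1*(5)*conj(1) + 1*(2 + I)*conj(-I) + 1*(-1)*conj(-1) + 1*(2 - I)*conj(I)]
      = (1/4)[(5) + (-1 + 2*I) + (1) + (-1 - 2*I)] = 4/4 = 1
(Exp terms are combined using exp(i*s)*conj(exp(i*t)) = exp(i*(s-t)), and sums of them are collapsed using the identity that for every m > 1 the m distinct m-th roots of unity sum to 0, e.g. 1 + exp(2*I*pi/3) + exp(-2*I*pi/3) = 0.)
Dimension check: dim(rho) = sum (mult * dim) = 2*1 + 2*1 + 0*1 + 1*1 = 5 = chi_rho(e) = 5.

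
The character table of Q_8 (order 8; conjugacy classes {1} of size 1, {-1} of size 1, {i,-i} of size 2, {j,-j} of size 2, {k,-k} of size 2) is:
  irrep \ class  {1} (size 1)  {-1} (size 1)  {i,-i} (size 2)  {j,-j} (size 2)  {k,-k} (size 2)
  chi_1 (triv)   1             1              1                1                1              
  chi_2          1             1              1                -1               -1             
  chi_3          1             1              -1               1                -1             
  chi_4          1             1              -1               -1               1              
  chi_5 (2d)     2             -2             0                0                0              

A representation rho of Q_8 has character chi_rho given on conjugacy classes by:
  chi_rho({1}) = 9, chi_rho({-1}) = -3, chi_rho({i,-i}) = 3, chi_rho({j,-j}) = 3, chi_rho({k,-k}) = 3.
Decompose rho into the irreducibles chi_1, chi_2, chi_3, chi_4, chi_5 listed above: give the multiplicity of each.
Multiplicities: chi_1: 3, chi_2: 0, chi_3: 0, chi_4: 0, chi_5: 3.

Solution. Use <chi_rho, chi> = (1/|G|) sum_C |C| * chi_rho(C) * conj(chi(C)) with |G| = 8 for each irreducible chi in the table:
  <chi_rho, chi_1> = (1/8)[1*(9)*conj(1) + 1*(-3)*conj(1) + 2*(3)*conj(1) + 2*(3)*conj(1) + 2*(3)*conj(1)]
      = (1/8)[(9) + (-3) + (6) + (6) + (6)] = 24/8 = 3
  <chi_rho, chi_2> = (1/8)[1*(9)*conj(1) + 1*(-3)*conj(1) + 2*(3)*conj(1) + 2*(3)*conj(-1) + 2*(3)*conj(-1)]
      = (1/8)[(9) + (-3) + (6) + (-6) + (-6)] = 0/8 = 0
  <chi_rho, chi_3> = (1/8)[1*(9)*conj(1) + 1*(-3)*conj(1) + 2*(3)*conj(-1) + 2*(3)*conj(1) + 2*(3)*conj(-1)]
      = (1/8)[(9) + (-3) + (-6) + (6) + (-6)] = 0/8 = 0
  <chi_rho, chi_4> = (1/8)[1*(9)*conj(1) + 1*(-3)*conj(1) + 2*(3)*conj(-1) + 2*(3)*conj(-1) + 2*(3)*conj(1)]
      = (1/8)[(9) + (-3) + (-6) + (-6) + (6)] = 0/8 = 0
  <chi_rho, chi_5> = (1/8)[1*(9)*conj(2) + 1*(-3)*conj(-2) + 2*(3)*conj(0) + 2*(3)*conj(0) + 2*(3)*conj(0)]
      = (1/8)[(18) + (6) + (0) + (0) + (0)] = 24/8 = 3
Dimension check: dim(rho) = sum (mult * dim) = 3*1 + 0*1 + 0*1 + 0*1 + 3*2 = 9 = chi_rho(e) = 9.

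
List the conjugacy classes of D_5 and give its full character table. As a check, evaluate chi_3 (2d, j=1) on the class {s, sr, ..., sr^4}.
Conjugacy classes: {e} of size 1, {r^1, r^4} of size 2, {r^2, r^3} of size 2, {s, sr, ..., sr^4} of size 5.
Character table:
  irrep \ class              {e} (size 1)  {r^1, r^4} (size 2)  {r^2, r^3} (size 2)  {s, sr, ..., sr^4} (size 5)
  chi_1 (triv)               1             1                    1                    1                          
  chi_2 (sign: r->1, s->-1)  1             1                    1                    -1                         
  chi_3 (2d, j=1)            2             -1/2 + sqrt(5)/2     -sqrt(5)/2 - 1/2     0                          
  chi_4 (2d, j=2)            2             -sqrt(5)/2 - 1/2     -1/2 + sqrt(5)/2     0                          

Spot check: chi_3 (2d, j=1) on {s, sr, ..., sr^4} = 0.

Proof sketch: D_5 has order 2*5 = 10 with 4 conjugacy classes, hence 4 irreducibles. Sum of squared dims 1 + 1 + 4 + 4 = 10 = |G|. Linear characters come from the abelianisation; the 2-dimensional irreps have character r^k -> 2*cos(2*pi*j*k/5), reflections -> 0.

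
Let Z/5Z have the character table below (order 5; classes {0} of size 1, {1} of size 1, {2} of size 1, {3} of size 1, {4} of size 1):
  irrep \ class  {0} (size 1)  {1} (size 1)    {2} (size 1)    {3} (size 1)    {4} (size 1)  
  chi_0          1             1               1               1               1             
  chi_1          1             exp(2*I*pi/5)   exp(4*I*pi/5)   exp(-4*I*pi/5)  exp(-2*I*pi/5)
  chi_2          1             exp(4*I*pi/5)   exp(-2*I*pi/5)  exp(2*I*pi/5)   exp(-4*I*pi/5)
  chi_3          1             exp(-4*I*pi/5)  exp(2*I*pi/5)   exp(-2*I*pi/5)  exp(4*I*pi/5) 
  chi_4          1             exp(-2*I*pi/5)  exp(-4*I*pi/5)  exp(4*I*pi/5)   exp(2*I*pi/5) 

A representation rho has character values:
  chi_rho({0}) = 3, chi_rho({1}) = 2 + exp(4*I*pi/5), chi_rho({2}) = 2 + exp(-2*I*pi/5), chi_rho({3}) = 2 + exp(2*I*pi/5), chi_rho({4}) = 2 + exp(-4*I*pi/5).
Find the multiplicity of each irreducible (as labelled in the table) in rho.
Multiplicities: chi_0: 2, chi_1: 0, chi_2: 1, chi_3: 0, chi_4: 0.

Justification: Use <chi_rho, chi> = (1/|G|) sum_C |C| * chi_rho(C) * conj(chi(C)) with |G| = 5 for each irreducible chi in the table:
  <chi_rho, chi_0> = (1/5)[1*(3)*conj(1) + 1*(2 + exp(4*I*pi/5))*conj(1) + 1*(2 + exp(-2*I*pi/5))*conj(1) + 1*(2 + exp(2*I*pi/5))*conj(1) + 1*(2 + exp(-4*I*pi/5))*conj(1)]
      = (1/5)[(3) + (2 + exp(4*I*pi/5)) + (2 + exp(-2*I*pi/5)) + (2 + exp(2*I*pi/5)) + (2 + exp(-4*I*pi/5))] = 10/5 = 2
  <chi_rho, chi_1> = (1/5)[1*(3)*conj(1) + 1*(2 + exp(4*I*pi/5))*conj(exp(2*I*pi/5)) + 1*(2 + exp(-2*I*pi/5))*conj(exp(4*I*pi/5)) + 1*(2 + exp(2*I*pi/5))*conj(exp(-4*I*pi/5)) + 1*(2 + exp(-4*I*pi/5))*conj(exp(-2*I*pi/5))]
      = (1/5)[(3) + (2*exp(-2*I*pi/5) + exp(2*I*pi/5)) + (2*exp(-4*I*pi/5) + exp(4*I*pi/5)) + (exp(-4*I*pi/5) + 2*exp(4*I*pi/5)) + (exp(-2*I*pi/5) + 2*exp(2*I*pi/5))] = 0/5 = 0
  <chi_rho, chi_2> = (1/5)[1*(3)*conj(1) + 1*(2 + exp(4*I*pi/5))*conj(exp(4*I*pi/5)) + 1*(2 + exp(-2*I*pi/5))*conj(exp(-2*I*pi/5)) + 1*(2 + exp(2*I*pi/5))*conj(exp(2*I*pi/5)) + 1*(2 + exp(-4*I*pi/5))*conj(exp(-4*I*pi/5))]
      = (1/5)[(3) + (1 + 2*exp(-4*I*pi/5)) + (1 + 2*exp(2*I*pi/5)) + (1 + 2*exp(-2*I*pi/5)) + (1 + 2*exp(4*I*pi/5))] = 5/5 = 1
  <chi_rho, chi_3> = (1/5)[1*(3)*conj(1) + 1*(2 + exp(4*I*pi/5))*conj(exp(-4*I*pi/5)) + 1*(2 + exp(-2*I*pi/5))*conj(exp(2*I*pi/5)) + 1*(2 + exp(2*I*pi/5))*conj(exp(-2*I*pi/5)) + 1*(2 + exp(-4*I*pi/5))*conj(exp(4*I*pi/5))]
      = (1/5)[(3) + (exp(-2*I*pi/5) + 2*exp(4*I*pi/5)) + (2*exp(-2*I*pi/5) + exp(-4*I*pi/5)) + (exp(4*I*pi/5) + 2*exp(2*I*pi/5)) + (2*exp(-4*I*pi/5) + exp(2*I*pi/5))] = 0/5 = 0
  <chi_rho, chi_4> = (1/5)[1*(3)*conj(1) + 1*(2 + exp(4*I*pi/5))*conj(exp(-2*I*pi/5)) + 1*(2 + exp(-2*I*pi/5))*conj(exp(-4*I*pi/5)) + 1*(2 + exp(2*I*pi/5))*conj(exp(4*I*pi/5)) + 1*(2 + exp(-4*I*pi/5))*conj(exp(2*I*pi/5))]
      = (1/5)[(3) + (exp(-4*I*pi/5) + 2*exp(2*I*pi/5)) + (exp(2*I*pi/5) + 2*exp(4*I*pi/5)) + (2*exp(-4*I*pi/5) + exp(-2*I*pi/5)) + (2*exp(-2*I*pi/5) + exp(4*I*pi/5))] = 0/5 = 0
(Exp terms are combined using exp(i*s)*conj(exp(i*t)) = exp(i*(s-t)), and sums of them are collapsed using the identity that for every m > 1 the m distinct m-th roots of unity sum to 0, e.g. 1 + exp(2*I*pi/3) + exp(-2*I*pi/3) = 0.)
Dimension check: dim(rho) = sum (mult * dim) = 2*1 + 0*1 + 1*1 + 0*1 + 0*1 = 3 = chi_rho(e) = 3.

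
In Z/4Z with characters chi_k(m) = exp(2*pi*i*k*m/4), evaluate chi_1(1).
chi_1(1) = zeta_4^1 = I

Working: chi_1(1) = zeta_4^(1*1) = zeta_4^1. Since zeta_4^4 = 1, this equals zeta_4^1 = exp(2*pi*i*1/4) = I.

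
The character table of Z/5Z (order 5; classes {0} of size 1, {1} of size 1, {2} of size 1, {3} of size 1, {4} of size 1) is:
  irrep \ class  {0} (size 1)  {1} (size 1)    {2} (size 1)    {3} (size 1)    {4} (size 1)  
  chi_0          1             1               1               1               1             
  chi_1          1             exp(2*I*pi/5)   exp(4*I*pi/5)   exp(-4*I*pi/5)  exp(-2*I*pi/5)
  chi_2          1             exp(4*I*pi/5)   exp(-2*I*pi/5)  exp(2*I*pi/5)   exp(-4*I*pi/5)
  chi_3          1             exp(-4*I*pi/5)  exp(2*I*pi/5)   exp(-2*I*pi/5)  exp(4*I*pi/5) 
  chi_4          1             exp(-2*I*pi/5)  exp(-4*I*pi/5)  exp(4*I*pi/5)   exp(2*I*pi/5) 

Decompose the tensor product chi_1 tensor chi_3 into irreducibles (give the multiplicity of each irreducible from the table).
chi_1 tensor chi_3 = chi_4 (all other irreducibles have multiplicity 0).

The character of a tensor product is the pointwise product (chi_1 * chi_3)(C) = chi_1(C) * chi_3(C):
  {0}: (1)*(1), {1}: (exp(2*I*pi/5))*(exp(-4*I*pi/5)), {2}: (exp(4*I*pi/5))*(exp(2*I*pi/5)), {3}: (exp(-4*I*pi/5))*(exp(-2*I*pi/5)), {4}: (exp(-2*I*pi/5))*(exp(4*I*pi/5))
so (chi_1 * chi_3) takes values
  {0} -> 1, {1} -> exp(-2*I*pi/5), {2} -> exp(-4*I*pi/5), {3} -> exp(4*I*pi/5), {4} -> exp(2*I*pi/5).
Now take the inner product of this character with each irreducible chi from the table, <chi_1*chi_3, chi> = (1/5) sum_C |C| (chi_1*chi_3)(C) conj(chi(C)):
  <chi_1*chi_3, chi_0> = (1/5)[1*(1)*conj(1) + 1*(exp(-2*I*pi/5))*conj(1) + 1*(exp(-4*I*pi/5))*conj(1) + 1*(exp(4*I*pi/5))*conj(1) + 1*(exp(2*I*pi/5))*conj(1)]
      = (1/5)[(1) + (exp(-2*I*pi/5)) + (exp(-4*I*pi/5)) + (exp(4*I*pi/5)) + (exp(2*I*pi/5))] = 0/5 = 0
  <chi_1*chi_3, chi_1> = (1/5)[1*(1)*conj(1) + 1*(exp(-2*I*pi/5))*conj(exp(2*I*pi/5)) + 1*(exp(-4*I*pi/5))*conj(exp(4*I*pi/5)) + 1*(exp(4*I*pi/5))*conj(exp(-4*I*pi/5)) + 1*(exp(2*I*pi/5))*conj(exp(-2*I*pi/5))]
      = (1/5)[(1) + (exp(-4*I*pi/5)) + (exp(2*I*pi/5)) + (exp(-2*I*pi/5)) + (exp(4*I*pi/5))] = 0/5 = 0
  <chi_1*chi_3, chi_2> = (1/5)[1*(1)*conj(1) + 1*(exp(-2*I*pi/5))*conj(exp(4*I*pi/5)) + 1*(exp(-4*I*pi/5))*conj(exp(-2*I*pi/5)) + 1*(exp(4*I*pi/5))*conj(exp(2*I*pi/5)) + 1*(exp(2*I*pi/5))*conj(exp(-4*I*pi/5))]
      = (1/5)[(1) + (exp(4*I*pi/5)) + (exp(-2*I*pi/5)) + (exp(2*I*pi/5)) + (exp(-4*I*pi/5))] = 0/5 = 0
  <chi_1*chi_3, chi_3> = (1/5)[1*(1)*conj(1) + 1*(exp(-2*I*pi/5))*conj(exp(-4*I*pi/5)) + 1*(exp(-4*I*pi/5))*conj(exp(2*I*pi/5)) + 1*(exp(4*I*pi/5))*conj(exp(-2*I*pi/5)) + 1*(exp(2*I*pi/5))*conj(exp(4*I*pi/5))]
      = (1/5)[(1) + (exp(2*I*pi/5)) + (exp(4*I*pi/5)) + (exp(-4*I*pi/5)) + (exp(-2*I*pi/5))] = 0/5 = 0
  <chi_1*chi_3, chi_4> = (1/5)[1*(1)*conj(1) + 1*(exp(-2*I*pi/5))*conj(exp(-2*I*pi/5)) + 1*(exp(-4*I*pi/5))*conj(exp(-4*I*pi/5)) + 1*(exp(4*I*pi/5))*conj(exp(4*I*pi/5)) + 1*(exp(2*I*pi/5))*conj(exp(2*I*pi/5))]
      = (1/5)[(1) + (1) + (1) + (1) + (1)] = 5/5 = 1
(Exp terms are combined using exp(i*s)*conj(exp(i*t)) = exp(i*(s-t)), and sums of them are collapsed using the identity that for every m > 1 the m distinct m-th roots of unity sum to 0, e.g. 1 + exp(2*I*pi/3) + exp(-2*I*pi/3) = 0.)
Hence the multiplicities are chi_4: 1. Dimension check: dim(chi_1)*dim(chi_3) = 1*1 = 1 and sum (mult * dim) = 1*1 = 1.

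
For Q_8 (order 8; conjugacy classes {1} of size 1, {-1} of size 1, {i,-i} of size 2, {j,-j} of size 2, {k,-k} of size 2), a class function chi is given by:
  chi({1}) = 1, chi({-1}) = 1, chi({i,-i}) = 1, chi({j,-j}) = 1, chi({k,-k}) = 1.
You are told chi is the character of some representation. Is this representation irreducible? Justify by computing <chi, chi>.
Irreducible: <chi, chi> = 1.

Argument: <chi, chi> = (1/|G|) sum_C |C| * |chi(C)|^2 = (1/8)[1*|1|^2 + 1*|1|^2 + 2*|1|^2 + 2*|1|^2 + 2*|1|^2]
  = (1/8)[(1) + (1) + (2) + (2) + (2)] = 8/8 = 1.
A character is irreducible iff <chi, chi> = 1, so this representation is irreducible.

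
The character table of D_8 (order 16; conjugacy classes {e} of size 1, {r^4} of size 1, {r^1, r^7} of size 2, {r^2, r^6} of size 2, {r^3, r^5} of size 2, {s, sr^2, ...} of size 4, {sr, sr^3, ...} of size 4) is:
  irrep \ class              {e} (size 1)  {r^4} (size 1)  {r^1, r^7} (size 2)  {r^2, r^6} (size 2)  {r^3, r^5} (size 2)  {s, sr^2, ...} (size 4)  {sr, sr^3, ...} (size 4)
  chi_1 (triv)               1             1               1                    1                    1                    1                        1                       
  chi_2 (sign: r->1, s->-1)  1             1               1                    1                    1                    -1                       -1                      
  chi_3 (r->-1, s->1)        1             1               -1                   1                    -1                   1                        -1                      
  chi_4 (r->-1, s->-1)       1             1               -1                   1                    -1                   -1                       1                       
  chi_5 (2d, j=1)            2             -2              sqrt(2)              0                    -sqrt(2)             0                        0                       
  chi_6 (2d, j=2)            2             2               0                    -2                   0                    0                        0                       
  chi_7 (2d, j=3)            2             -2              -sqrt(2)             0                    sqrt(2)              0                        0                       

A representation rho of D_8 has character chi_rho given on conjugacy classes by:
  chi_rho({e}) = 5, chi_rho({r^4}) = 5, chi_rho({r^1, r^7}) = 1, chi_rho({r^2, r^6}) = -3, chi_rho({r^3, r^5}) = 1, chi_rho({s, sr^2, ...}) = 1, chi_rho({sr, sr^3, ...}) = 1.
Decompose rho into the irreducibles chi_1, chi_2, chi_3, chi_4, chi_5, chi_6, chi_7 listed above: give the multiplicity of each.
Multiplicities: chi_1: 1, chi_2: 0, chi_3: 0, chi_4: 0, chi_5: 0, chi_6: 2, chi_7: 0.

Details: Use <chi_rho, chi> = (1/|G|) sum_C |C| * chi_rho(C) * conj(chi(C)) with |G| = 16 for each irreducible chi in the table:
  <chi_rho, chi_1> = (1/16)[1*(5)*conj(1) + 1*(5)*conj(1) + 2*(1)*conj(1) + 2*(-3)*conj(1) + 2*(1)*conj(1) + 4*(1)*conj(1) + 4*(1)*conj(1)]
      = (1/16)[(5) + (5) + (2) + (-6) + (2) + (4) + (4)] = 16/16 = 1
  <chi_rho, chi_2> = (1/16)[1*(5)*conj(1) + 1*(5)*conj(1) + 2*(1)*conj(1) + 2*(-3)*conj(1) + 2*(1)*conj(1) + 4*(1)*conj(-1) + 4*(1)*conj(-1)]
      = (1/16)[(5) + (5) + (2) + (-6) + (2) + (-4) + (-4)] = 0/16 = 0
  <chi_rho, chi_3> = (1/16)[1*(5)*conj(1) + 1*(5)*conj(1) + 2*(1)*conj(-1) + 2*(-3)*conj(1) + 2*(1)*conj(-1) + 4*(1)*conj(1) + 4*(1)*conj(-1)]
      = (1/16)[(5) + (5) + (-2) + (-6) + (-2) + (4) + (-4)] = 0/16 = 0
  <chi_rho, chi_4> = (1/16)[1*(5)*conj(1) + 1*(5)*conj(1) + 2*(1)*conj(-1) + 2*(-3)*conj(1) + 2*(1)*conj(-1) + 4*(1)*conj(-1) + 4*(1)*conj(1)]
      = (1/16)[(5) + (5) + (-2) + (-6) + (-2) + (-4) + (4)] = 0/16 = 0
  <chi_rho, chi_5> = (1/16)[1*(5)*conj(2) + 1*(5)*conj(-2) + 2*(1)*conj(sqrt(2)) + 2*(-3)*conj(0) + 2*(1)*conj(-sqrt(2)) + 4*(1)*conj(0) + 4*(1)*conj(0)]
      = (1/16)[(10) + (-10) + (2*sqrt(2)) + (0) + (-2*sqrt(2)) + (0) + (0)] = 0/16 = 0
  <chi_rho, chi_6> = (1/16)[1*(5)*conj(2) + 1*(5)*conj(2) + 2*(1)*conj(0) + 2*(-3)*conj(-2) + 2*(1)*conj(0) + 4*(1)*conj(0) + 4*(1)*conj(0)]
      = (1/16)[(10) + (10) + (0) + (12) + (0) + (0) + (0)] = 32/16 = 2
  <chi_rho, chi_7> = (1/16)[1*(5)*conj(2) + 1*(5)*conj(-2) + 2*(1)*conj(-sqrt(2)) + 2*(-3)*conj(0) + 2*(1)*conj(sqrt(2)) + 4*(1)*conj(0) + 4*(1)*conj(0)]
      = (1/16)[(10) + (-10) + (-2*sqrt(2)) + (0) + (2*sqrt(2)) + (0) + (0)] = 0/16 = 0
Dimension check: dim(rho) = sum (mult * dim) = 1*1 + 0*1 + 0*1 + 0*1 + 0*2 + 2*2 + 0*2 = 5 = chi_rho(e) = 5.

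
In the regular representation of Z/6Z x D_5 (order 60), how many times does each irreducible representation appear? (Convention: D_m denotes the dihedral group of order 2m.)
Each irreducible V_i of dimension d_i appears with multiplicity d_i, i.e. rho_reg = (direct sum over all irreducibles V_i) d_i V_i. The irreducible dimensions for Z/6Z x D_5 are 1, 1, 1, 1, 1, 1, 1, 1, 1, 1, 1, 1, 2, 2, 2, 2, 2, 2, 2, 2, 2, 2, 2, 2: 12 irreducibles of dimension 1, each with multiplicity 1; 12 irreducibles of dimension 2, each with multiplicity 2. Total dimension 12*1*1 + 12*2*2 = 60 = |G|.

Details: General theorem: in the regular representation of a finite group G, each irreducible appears with multiplicity equal to its dimension. Check: dim(rho_reg) = sum d_i^2 = 1 + 1 + 1 + 1 + 1 + 1 + 1 + 1 + 1 + 1 + 1 + 1 + 4 + 4 + 4 + 4 + 4 + 4 + 4 + 4 + 4 + 4 + 4 + 4 = 60 = |G|.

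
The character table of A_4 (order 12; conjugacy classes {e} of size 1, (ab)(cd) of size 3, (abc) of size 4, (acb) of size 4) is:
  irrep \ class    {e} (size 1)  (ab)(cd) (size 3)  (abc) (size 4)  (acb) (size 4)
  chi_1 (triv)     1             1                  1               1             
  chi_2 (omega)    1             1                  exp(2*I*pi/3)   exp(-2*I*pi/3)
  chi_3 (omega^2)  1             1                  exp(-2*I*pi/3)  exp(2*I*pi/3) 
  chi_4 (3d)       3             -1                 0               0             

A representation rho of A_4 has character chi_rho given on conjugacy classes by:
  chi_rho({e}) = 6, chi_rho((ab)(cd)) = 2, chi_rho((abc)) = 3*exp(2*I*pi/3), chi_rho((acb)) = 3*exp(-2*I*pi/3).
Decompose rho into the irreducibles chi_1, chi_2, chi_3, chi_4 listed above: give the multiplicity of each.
Multiplicities: chi_1: 0, chi_2: 3, chi_3: 0, chi_4: 1.

Working: Use <chi_rho, chi> = (1/|G|) sum_C |C| * chi_rho(C) * conj(chi(C)) with |G| = 12 for each irreducible chi in the table:
  <chi_rho, chi_1> = (1/12)[1*(6)*conj(1) + 3*(2)*conj(1) + 4*(3*exp(2*I*pi/3))*conj(1) + 4*(3*exp(-2*I*pi/3))*conj(1)]
      = (1/12)[(6) + (6) + (12*exp(2*I*pi/3)) + (12*exp(-2*I*pi/3))] = 0/12 = 0
  <chi_rho, chi_2> = (1/12)[1*(6)*conj(1) + 3*(2)*conj(1) + 4*(3*exp(2*I*pi/3))*conj(exp(2*I*pi/3)) + 4*(3*exp(-2*I*pi/3))*conj(exp(-2*I*pi/3))]
      = (1/12)[(6) + (6) + (12) + (12)] = 36/12 = 3
  <chi_rho, chi_3> = (1/12)[1*(6)*conj(1) + 3*(2)*conj(1) + 4*(3*exp(2*I*pi/3))*conj(exp(-2*I*pi/3)) + 4*(3*exp(-2*I*pi/3))*conj(exp(2*I*pi/3))]
      = (1/12)[(6) + (6) + (12*exp(-2*I*pi/3)) + (12*exp(2*I*pi/3))] = 0/12 = 0
  <chi_rho, chi_4> = (1/12)[1*(6)*conj(3) + 3*(2)*conj(-1) + 4*(3*exp(2*I*pi/3))*conj(0) + 4*(3*exp(-2*I*pi/3))*conj(0)]
      = (1/12)[(18) + (-6) + (0) + (0)] = 12/12 = 1
(Exp terms are combined using exp(i*s)*conj(exp(i*t)) = exp(i*(s-t)), and sums of them are collapsed using the identity that for every m > 1 the m distinct m-th roots of unity sum to 0, e.g. 1 + exp(2*I*pi/3) + exp(-2*I*pi/3) = 0.)
Dimension check: dim(rho) = sum (mult * dim) = 0*1 + 3*1 + 0*1 + 1*3 = 6 = chi_rho(e) = 6.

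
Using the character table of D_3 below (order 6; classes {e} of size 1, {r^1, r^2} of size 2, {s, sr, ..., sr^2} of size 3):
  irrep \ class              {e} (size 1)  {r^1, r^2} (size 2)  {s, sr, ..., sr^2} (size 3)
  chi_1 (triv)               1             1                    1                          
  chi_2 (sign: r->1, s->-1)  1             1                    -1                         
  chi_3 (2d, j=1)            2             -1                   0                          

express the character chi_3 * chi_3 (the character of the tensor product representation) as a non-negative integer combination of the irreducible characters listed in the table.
chi_3 tensor chi_3 = chi_1 + chi_2 + chi_3 (all other irreducibles have multiplicity 0).

Why: The character of a tensor product is the pointwise product (chi_3 * chi_3)(C) = chi_3(C) * chi_3(C):
  {e}: (2)*(2), {r^1, r^2}: (-1)*(-1), {s, sr, ..., sr^2}: (0)*(0)
so (chi_3 * chi_3) takes values
  {e} -> 4, {r^1, r^2} -> 1, {s, sr, ..., sr^2} -> 0.
Now take the inner product of this character with each irreducible chi from the table, <chi_3*chi_3, chi> = (1/6) sum_C |C| (chi_3*chi_3)(C) conj(chi(C)):
  <chi_3*chi_3, chi_1> = (1/6)[1*(4)*conj(1) + 2*(1)*conj(1) + 3*(0)*conj(1)]
      = (1/6)[(4) + (2) + (0)] = 6/6 = 1
  <chi_3*chi_3, chi_2> = (1/6)[1*(4)*conj(1) + 2*(1)*conj(1) + 3*(0)*conj(-1)]
      = (1/6)[(4) + (2) + (0)] = 6/6 = 1
  <chi_3*chi_3, chi_3> = (1/6)[1*(4)*conj(2) + 2*(1)*conj(-1) + 3*(0)*conj(0)]
      = (1/6)[(8) + (-2) + (0)] = 6/6 = 1
Hence the multiplicities are chi_1: 1, chi_2: 1, chi_3: 1. Dimension check: dim(chi_3)*dim(chi_3) = 2*2 = 4 and sum (mult * dim) = 1*1 + 1*1 + 1*2 = 4.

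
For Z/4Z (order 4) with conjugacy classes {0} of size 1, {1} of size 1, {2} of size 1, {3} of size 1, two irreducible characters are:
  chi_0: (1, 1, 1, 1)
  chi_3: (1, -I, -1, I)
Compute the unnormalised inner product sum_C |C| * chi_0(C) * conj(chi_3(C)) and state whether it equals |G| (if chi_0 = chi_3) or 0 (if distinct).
Sum = 0; so <chi_0, chi_3> = 0 (distinct irreducibles are orthogonal).

Compute term by term over conjugacy classes (|C| * chi_0(C) * conj(chi_3(C))):
  1*(1)*conj(1) + 1*(1)*conj(-I) + 1*(1)*conj(-1) + 1*(1)*conj(I)
  = (1) + (I) + (-1) + (-I)
  = 0.
(Exp terms are combined using exp(i*s)*conj(exp(i*t)) = exp(i*(s-t)), and sums of them are collapsed using the identity that for every m > 1 the m distinct m-th roots of unity sum to 0, e.g. 1 + exp(2*I*pi/3) + exp(-2*I*pi/3) = 0.)
Dividing by |G| = 4 gives 0/4 = 0, matching the row-orthogonality relation <chi_0, chi_3> = [chi_0 = chi_3].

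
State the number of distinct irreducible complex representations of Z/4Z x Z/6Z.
24

Justification: The number of irreducible complex representations of a finite group equals its number of conjugacy classes. Z/4Z x Z/6Z is abelian of order 24, so every element is its own conjugacy class: 24 classes, so Z/4Z x Z/6Z (order 24) has exactly 24 irreducible complex representations.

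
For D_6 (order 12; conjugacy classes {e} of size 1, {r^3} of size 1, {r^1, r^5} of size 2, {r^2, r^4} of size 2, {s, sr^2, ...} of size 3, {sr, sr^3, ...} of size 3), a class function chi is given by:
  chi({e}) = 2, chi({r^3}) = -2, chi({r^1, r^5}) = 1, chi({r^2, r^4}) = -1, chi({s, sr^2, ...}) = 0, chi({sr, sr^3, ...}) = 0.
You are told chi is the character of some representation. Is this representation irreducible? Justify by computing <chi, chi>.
Irreducible: <chi, chi> = 1.

Solution. <chi, chi> = (1/|G|) sum_C |C| * |chi(C)|^2 = (1/12)[1*|2|^2 + 1*|-2|^2 + 2*|1|^2 + 2*|-1|^2 + 3*|0|^2 + 3*|0|^2]
  = (1/12)[(4) + (4) + (2) + (2) + (0) + (0)] = 12/12 = 1.
A character is irreducible iff <chi, chi> = 1, so this representation is irreducible.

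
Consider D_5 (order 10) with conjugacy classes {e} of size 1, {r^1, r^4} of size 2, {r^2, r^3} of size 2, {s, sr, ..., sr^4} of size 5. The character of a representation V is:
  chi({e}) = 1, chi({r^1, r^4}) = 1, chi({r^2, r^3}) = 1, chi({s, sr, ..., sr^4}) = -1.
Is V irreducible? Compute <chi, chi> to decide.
Irreducible: <chi, chi> = 1.

Working: <chi, chi> = (1/|G|) sum_C |C| * |chi(C)|^2 = (1/10)[1*|1|^2 + 2*|1|^2 + 2*|1|^2 + 5*|-1|^2]
  = (1/10)[(1) + (2) + (2) + (5)] = 10/10 = 1.
A character is irreducible iff <chi, chi> = 1, so this representation is irreducible.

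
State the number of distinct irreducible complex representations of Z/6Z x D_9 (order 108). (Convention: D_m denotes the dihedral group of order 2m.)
36

Proof sketch: The number of irreducible complex representations of a finite group equals its number of conjugacy classes. For a direct product, #classes(G x H) = #classes(G) * #classes(H). Z/6Z has 6 classes (abelian), D_9 has 6 classes, so 6 * 6 = 36, so Z/6Z x D_9 (order 108) has exactly 36 irreducible complex representations.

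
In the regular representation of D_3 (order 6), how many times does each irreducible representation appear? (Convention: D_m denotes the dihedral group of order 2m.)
Each irreducible V_i of dimension d_i appears with multiplicity d_i, i.e. rho_reg = (direct sum over all irreducibles V_i) d_i V_i. The irreducible dimensions for D_3 are 1, 1, 2: 2 irreducibles of dimension 1, each with multiplicity 1; 1 irreducible of dimension 2, with multiplicity 2. Total dimension 2*1*1 + 1*2*2 = 6 = |G|.

Justification: General theorem: in the regular representation of a finite group G, each irreducible appears with multiplicity equal to its dimension. Check: dim(rho_reg) = sum d_i^2 = 1 + 1 + 4 = 6 = |G|.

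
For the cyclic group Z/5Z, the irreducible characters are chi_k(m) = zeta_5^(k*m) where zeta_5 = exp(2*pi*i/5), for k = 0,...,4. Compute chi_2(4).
chi_2(4) = zeta_5^8 = exp(-4*I*pi/5)

chi_2(4) = zeta_5^(2*4) = zeta_5^8. Since zeta_5^5 = 1, this equals zeta_5^3 = exp(2*pi*i*3/5) = exp(-4*I*pi/5).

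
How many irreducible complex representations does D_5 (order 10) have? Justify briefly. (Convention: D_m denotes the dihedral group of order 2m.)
4

Explanation: The number of irreducible complex representations of a finite group equals its number of conjugacy classes. D_5 has 4 conjugacy classes ((n+3)/2 for n odd), so D_5 (order 10) has exactly 4 irreducible complex representations.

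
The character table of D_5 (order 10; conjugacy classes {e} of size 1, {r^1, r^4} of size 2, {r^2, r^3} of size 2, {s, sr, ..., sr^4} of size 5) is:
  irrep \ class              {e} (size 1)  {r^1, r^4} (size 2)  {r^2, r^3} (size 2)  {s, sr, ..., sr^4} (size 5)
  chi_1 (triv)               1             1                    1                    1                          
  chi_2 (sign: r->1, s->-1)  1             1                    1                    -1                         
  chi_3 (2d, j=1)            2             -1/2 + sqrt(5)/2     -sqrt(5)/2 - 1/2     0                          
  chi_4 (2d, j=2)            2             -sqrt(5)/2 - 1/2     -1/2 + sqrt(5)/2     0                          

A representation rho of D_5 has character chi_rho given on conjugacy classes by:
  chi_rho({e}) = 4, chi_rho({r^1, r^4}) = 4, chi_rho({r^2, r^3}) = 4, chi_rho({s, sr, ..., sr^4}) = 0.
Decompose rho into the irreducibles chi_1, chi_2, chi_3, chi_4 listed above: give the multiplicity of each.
Multiplicities: chi_1: 2, chi_2: 2, chi_3: 0, chi_4: 0.

Derivation: Use <chi_rho, chi> = (1/|G|) sum_C |C| * chi_rho(C) * conj(chi(C)) with |G| = 10 for each irreducible chi in the table:
  <chi_rho, chi_1> = (1/10)[1*(4)*conj(1) + 2*(4)*conj(1) + 2*(4)*conj(1) + 5*(0)*conj(1)]
      = (1/10)[(4) + (8) + (8) + (0)] = 20/10 = 2
  <chi_rho, chi_2> = (1/10)[1*(4)*conj(1) + 2*(4)*conj(1) + 2*(4)*conj(1) + 5*(0)*conj(-1)]
      = (1/10)[(4) + (8) + (8) + (0)] = 20/10 = 2
  <chi_rho, chi_3> = (1/10)[1*(4)*conj(2) + 2*(4)*conj(-1/2 + sqrt(5)/2) + 2*(4)*conj(-sqrt(5)/2 - 1/2) + 5*(0)*conj(0)]
      = (1/10)[(8) + (-4 + 4*sqrt(5)) + (-4*sqrt(5) - 4) + (0)] = 0/10 = 0
  <chi_rho, chi_4> = (1/10)[1*(4)*conj(2) + 2*(4)*conj(-sqrt(5)/2 - 1/2) + 2*(4)*conj(-1/2 + sqrt(5)/2) + 5*(0)*conj(0)]
      = (1/10)[(8) + (-4*sqrt(5) - 4) + (-4 + 4*sqrt(5)) + (0)] = 0/10 = 0
Dimension check: dim(rho) = sum (mult * dim) = 2*1 + 2*1 + 0*2 + 0*2 = 4 = chi_rho(e) = 4.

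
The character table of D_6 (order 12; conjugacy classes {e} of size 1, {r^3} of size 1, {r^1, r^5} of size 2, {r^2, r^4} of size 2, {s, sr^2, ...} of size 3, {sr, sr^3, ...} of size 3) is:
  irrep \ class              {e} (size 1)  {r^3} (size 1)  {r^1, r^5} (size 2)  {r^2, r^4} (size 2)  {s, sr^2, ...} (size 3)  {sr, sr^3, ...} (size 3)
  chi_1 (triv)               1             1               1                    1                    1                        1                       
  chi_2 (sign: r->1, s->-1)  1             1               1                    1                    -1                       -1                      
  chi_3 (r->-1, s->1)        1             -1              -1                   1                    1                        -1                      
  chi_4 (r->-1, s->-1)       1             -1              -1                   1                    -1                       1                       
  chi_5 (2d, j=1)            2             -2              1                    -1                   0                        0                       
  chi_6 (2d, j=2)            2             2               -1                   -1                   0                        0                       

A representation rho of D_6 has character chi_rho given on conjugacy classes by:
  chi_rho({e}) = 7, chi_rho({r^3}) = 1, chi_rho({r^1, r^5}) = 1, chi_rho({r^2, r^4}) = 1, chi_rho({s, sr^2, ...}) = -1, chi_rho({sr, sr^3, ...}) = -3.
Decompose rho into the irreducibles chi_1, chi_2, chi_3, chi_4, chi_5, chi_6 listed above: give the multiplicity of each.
Multiplicities: chi_1: 0, chi_2: 2, chi_3: 1, chi_4: 0, chi_5: 1, chi_6: 1.

Explanation: Use <chi_rho, chi> = (1/|G|) sum_C |C| * chi_rho(C) * conj(chi(C)) with |G| = 12 for each irreducible chi in the table:
  <chi_rho, chi_1> = (1/12)[1*(7)*conj(1) + 1*(1)*conj(1) + 2*(1)*conj(1) + 2*(1)*conj(1) + 3*(-1)*conj(1) + 3*(-3)*conj(1)]
      = (1/12)[(7) + (1) + (2) + (2) + (-3) + (-9)] = 0/12 = 0
  <chi_rho, chi_2> = (1/12)[1*(7)*conj(1) + 1*(1)*conj(1) + 2*(1)*conj(1) + 2*(1)*conj(1) + 3*(-1)*conj(-1) + 3*(-3)*conj(-1)]
      = (1/12)[(7) + (1) + (2) + (2) + (3) + (9)] = 24/12 = 2
  <chi_rho, chi_3> = (1/12)[1*(7)*conj(1) + 1*(1)*conj(-1) + 2*(1)*conj(-1) + 2*(1)*conj(1) + 3*(-1)*conj(1) + 3*(-3)*conj(-1)]
      = (1/12)[(7) + (-1) + (-2) + (2) + (-3) + (9)] = 12/12 = 1
  <chi_rho, chi_4> = (1/12)[1*(7)*conj(1) + 1*(1)*conj(-1) + 2*(1)*conj(-1) + 2*(1)*conj(1) + 3*(-1)*conj(-1) + 3*(-3)*conj(1)]
      = (1/12)[(7) + (-1) + (-2) + (2) + (3) + (-9)] = 0/12 = 0
  <chi_rho, chi_5> = (1/12)[1*(7)*conj(2) + 1*(1)*conj(-2) + 2*(1)*conj(1) + 2*(1)*conj(-1) + 3*(-1)*conj(0) + 3*(-3)*conj(0)]
      = (1/12)[(14) + (-2) + (2) + (-2) + (0) + (0)] = 12/12 = 1
  <chi_rho, chi_6> = (1/12)[1*(7)*conj(2) + 1*(1)*conj(2) + 2*(1)*conj(-1) + 2*(1)*conj(-1) + 3*(-1)*conj(0) + 3*(-3)*conj(0)]
      = (1/12)[(14) + (2) + (-2) + (-2) + (0) + (0)] = 12/12 = 1
Dimension check: dim(rho) = sum (mult * dim) = 0*1 + 2*1 + 1*1 + 0*1 + 1*2 + 1*2 = 7 = chi_rho(e) = 7.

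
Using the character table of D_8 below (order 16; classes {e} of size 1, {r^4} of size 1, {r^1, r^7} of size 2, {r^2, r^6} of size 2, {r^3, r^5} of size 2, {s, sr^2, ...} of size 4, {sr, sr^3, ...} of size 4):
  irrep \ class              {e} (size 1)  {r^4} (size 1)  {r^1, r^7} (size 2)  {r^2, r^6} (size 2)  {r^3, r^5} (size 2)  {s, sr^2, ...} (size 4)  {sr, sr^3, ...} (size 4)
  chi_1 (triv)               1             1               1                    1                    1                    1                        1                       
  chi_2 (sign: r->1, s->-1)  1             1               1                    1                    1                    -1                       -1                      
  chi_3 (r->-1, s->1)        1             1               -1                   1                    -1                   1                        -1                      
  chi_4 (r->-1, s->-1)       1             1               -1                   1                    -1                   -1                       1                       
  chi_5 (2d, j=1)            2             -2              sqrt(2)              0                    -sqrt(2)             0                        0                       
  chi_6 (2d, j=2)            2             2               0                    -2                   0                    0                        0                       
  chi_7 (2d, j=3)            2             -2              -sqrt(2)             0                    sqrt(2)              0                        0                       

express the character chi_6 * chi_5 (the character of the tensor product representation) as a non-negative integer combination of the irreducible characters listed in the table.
chi_6 tensor chi_5 = chi_5 + chi_7 (all other irreducibles have multiplicity 0).

Derivation: The character of a tensor product is the pointwise product (chi_6 * chi_5)(C) = chi_6(C) * chi_5(C):
  {e}: (2)*(2), {r^4}: (2)*(-2), {r^1, r^7}: (0)*(sqrt(2)), {r^2, r^6}: (-2)*(0), {r^3, r^5}: (0)*(-sqrt(2)), {s, sr^2, ...}: (0)*(0), {sr, sr^3, ...}: (0)*(0)
so (chi_6 * chi_5) takes values
  {e} -> 4, {r^4} -> -4, {r^1, r^7} -> 0, {r^2, r^6} -> 0, {r^3, r^5} -> 0, {s, sr^2, ...} -> 0, {sr, sr^3, ...} -> 0.
Now take the inner product of this character with each irreducible chi from the table, <chi_6*chi_5, chi> = (1/16) sum_C |C| (chi_6*chi_5)(C) conj(chi(C)):
  <chi_6*chi_5, chi_1> = (1/16)[1*(4)*conj(1) + 1*(-4)*conj(1) + 2*(0)*conj(1) + 2*(0)*conj(1) + 2*(0)*conj(1) + 4*(0)*conj(1) + 4*(0)*conj(1)]
      = (1/16)[(4) + (-4) + (0) + (0) + (0) + (0) + (0)] = 0/16 = 0
  <chi_6*chi_5, chi_2> = (1/16)[1*(4)*conj(1) + 1*(-4)*conj(1) + 2*(0)*conj(1) + 2*(0)*conj(1) + 2*(0)*conj(1) + 4*(0)*conj(-1) + 4*(0)*conj(-1)]
      = (1/16)[(4) + (-4) + (0) + (0) + (0) + (0) + (0)] = 0/16 = 0
  <chi_6*chi_5, chi_3> = (1/16)[1*(4)*conj(1) + 1*(-4)*conj(1) + 2*(0)*conj(-1) + 2*(0)*conj(1) + 2*(0)*conj(-1) + 4*(0)*conj(1) + 4*(0)*conj(-1)]
      = (1/16)[(4) + (-4) + (0) + (0) + (0) + (0) + (0)] = 0/16 = 0
  <chi_6*chi_5, chi_4> = (1/16)[1*(4)*conj(1) + 1*(-4)*conj(1) + 2*(0)*conj(-1) + 2*(0)*conj(1) + 2*(0)*conj(-1) + 4*(0)*conj(-1) + 4*(0)*conj(1)]
      = (1/16)[(4) + (-4) + (0) + (0) + (0) + (0) + (0)] = 0/16 = 0
  <chi_6*chi_5, chi_5> = (1/16)[1*(4)*conj(2) + 1*(-4)*conj(-2) + 2*(0)*conj(sqrt(2)) + 2*(0)*conj(0) + 2*(0)*conj(-sqrt(2)) + 4*(0)*conj(0) + 4*(0)*conj(0)]
      = (1/16)[(8) + (8) + (0) + (0) + (0) + (0) + (0)] = 16/16 = 1
  <chi_6*chi_5, chi_6> = (1/16)[1*(4)*conj(2) + 1*(-4)*conj(2) + 2*(0)*conj(0) + 2*(0)*conj(-2) + 2*(0)*conj(0) + 4*(0)*conj(0) + 4*(0)*conj(0)]
      = (1/16)[(8) + (-8) + (0) + (0) + (0) + (0) + (0)] = 0/16 = 0
  <chi_6*chi_5, chi_7> = (1/16)[1*(4)*conj(2) + 1*(-4)*conj(-2) + 2*(0)*conj(-sqrt(2)) + 2*(0)*conj(0) + 2*(0)*conj(sqrt(2)) + 4*(0)*conj(0) + 4*(0)*conj(0)]
      = (1/16)[(8) + (8) + (0) + (0) + (0) + (0) + (0)] = 16/16 = 1
Hence the multiplicities are chi_5: 1, chi_7: 1. Dimension check: dim(chi_6)*dim(chi_5) = 2*2 = 4 and sum (mult * dim) = 1*2 + 1*2 = 4.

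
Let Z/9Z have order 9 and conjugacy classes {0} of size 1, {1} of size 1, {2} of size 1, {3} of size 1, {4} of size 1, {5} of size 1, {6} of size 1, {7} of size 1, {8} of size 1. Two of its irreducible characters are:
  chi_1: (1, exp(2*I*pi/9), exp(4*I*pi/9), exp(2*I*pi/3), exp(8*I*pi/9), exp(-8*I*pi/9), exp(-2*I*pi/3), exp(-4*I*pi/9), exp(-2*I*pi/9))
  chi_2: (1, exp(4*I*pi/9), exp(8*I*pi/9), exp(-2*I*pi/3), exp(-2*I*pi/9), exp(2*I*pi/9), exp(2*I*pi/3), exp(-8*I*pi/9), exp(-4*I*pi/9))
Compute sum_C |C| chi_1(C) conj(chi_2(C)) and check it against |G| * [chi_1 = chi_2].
Sum = 0; so <chi_1, chi_2> = 0 (distinct irreducibles are orthogonal).

Argument: Compute term by term over conjugacy classes (|C| * chi_1(C) * conj(chi_2(C))):
  1*(1)*conj(1) + 1*(exp(2*I*pi/9))*conj(exp(4*I*pi/9)) + 1*(exp(4*I*pi/9))*conj(exp(8*I*pi/9)) + 1*(exp(2*I*pi/3))*conj(exp(-2*I*pi/3)) + 1*(exp(8*I*pi/9))*conj(exp(-2*I*pi/9)) + 1*(exp(-8*I*pi/9))*conj(exp(2*I*pi/9)) + 1*(exp(-2*I*pi/3))*conj(exp(2*I*pi/3)) + 1*(exp(-4*I*pi/9))*conj(exp(-8*I*pi/9)) + 1*(exp(-2*I*pi/9))*conj(exp(-4*I*pi/9))
  = (1) + (exp(-2*I*pi/9)) + (exp(-4*I*pi/9)) + (exp(-2*I*pi/3)) + (exp(-8*I*pi/9)) + (exp(8*I*pi/9)) + (exp(2*I*pi/3)) + (exp(4*I*pi/9)) + (exp(2*I*pi/9))
  = 0.
(Exp terms are combined using exp(i*s)*conj(exp(i*t)) = exp(i*(s-t)), and sums of them are collapsed using the identity that for every m > 1 the m distinct m-th roots of unity sum to 0, e.g. 1 + exp(2*I*pi/3) + exp(-2*I*pi/3) = 0.)
Dividing by |G| = 9 gives 0/9 = 0, matching the row-orthogonality relation <chi_1, chi_2> = [chi_1 = chi_2].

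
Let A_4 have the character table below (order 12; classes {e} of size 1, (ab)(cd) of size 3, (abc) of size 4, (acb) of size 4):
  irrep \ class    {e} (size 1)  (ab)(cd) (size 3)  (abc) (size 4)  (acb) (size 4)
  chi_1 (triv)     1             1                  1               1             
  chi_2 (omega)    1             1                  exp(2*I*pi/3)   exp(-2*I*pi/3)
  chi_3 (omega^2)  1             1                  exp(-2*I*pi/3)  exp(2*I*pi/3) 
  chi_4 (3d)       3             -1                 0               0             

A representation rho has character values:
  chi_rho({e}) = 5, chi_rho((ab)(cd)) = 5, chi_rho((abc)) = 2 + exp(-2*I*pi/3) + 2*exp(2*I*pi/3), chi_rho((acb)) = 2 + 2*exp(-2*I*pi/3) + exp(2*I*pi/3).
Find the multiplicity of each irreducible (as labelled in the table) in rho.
Multiplicities: chi_1: 2, chi_2: 2, chi_3: 1, chi_4: 0.

Derivation: Use <chi_rho, chi> = (1/|G|) sum_C |C| * chi_rho(C) * conj(chi(C)) with |G| = 12 for each irreducible chi in the table:
  <chi_rho, chi_1> = (1/12)[1*(5)*conj(1) + 3*(5)*conj(1) + 4*(2 + exp(-2*I*pi/3) + 2*exp(2*I*pi/3))*conj(1) + 4*(2 + 2*exp(-2*I*pi/3) + exp(2*I*pi/3))*conj(1)]
      = (1/12)[(5) + (15) + (8 + 4*exp(-2*I*pi/3) + 8*exp(2*I*pi/3)) + (8 + 8*exp(-2*I*pi/3) + 4*exp(2*I*pi/3))] = 24/12 = 2
  <chi_rho, chi_2> = (1/12)[1*(5)*conj(1) + 3*(5)*conj(1) + 4*(2 + exp(-2*I*pi/3) + 2*exp(2*I*pi/3))*conj(exp(2*I*pi/3)) + 4*(2 + 2*exp(-2*I*pi/3) + exp(2*I*pi/3))*conj(exp(-2*I*pi/3))]
      = (1/12)[(5) + (15) + (8 + 8*exp(-2*I*pi/3) + 4*exp(2*I*pi/3)) + (8 + 4*exp(-2*I*pi/3) + 8*exp(2*I*pi/3))] = 24/12 = 2
  <chi_rho, chi_3> = (1/12)[1*(5)*conj(1) + 3*(5)*conj(1) + 4*(2 + exp(-2*I*pi/3) + 2*exp(2*I*pi/3))*conj(exp(-2*I*pi/3)) + 4*(2 + 2*exp(-2*I*pi/3) + exp(2*I*pi/3))*conj(exp(2*I*pi/3))]
      = (1/12)[(5) + (15) + (-4) + (-4)] = 12/12 = 1
  <chi_rho, chi_4> = (1/12)[1*(5)*conj(3) + 3*(5)*conj(-1) + 4*(2 + exp(-2*I*pi/3) + 2*exp(2*I*pi/3))*conj(0) + 4*(2 + 2*exp(-2*I*pi/3) + exp(2*I*pi/3))*conj(0)]
      = (1/12)[(15) + (-15) + (0) + (0)] = 0/12 = 0
(Exp terms are combined using exp(i*s)*conj(exp(i*t)) = exp(i*(s-t)), and sums of them are collapsed using the identity that for every m > 1 the m distinct m-th roots of unity sum to 0, e.g. 1 + exp(2*I*pi/3) + exp(-2*I*pi/3) = 0.)
Dimension check: dim(rho) = sum (mult * dim) = 2*1 + 2*1 + 1*1 + 0*3 = 5 = chi_rho(e) = 5.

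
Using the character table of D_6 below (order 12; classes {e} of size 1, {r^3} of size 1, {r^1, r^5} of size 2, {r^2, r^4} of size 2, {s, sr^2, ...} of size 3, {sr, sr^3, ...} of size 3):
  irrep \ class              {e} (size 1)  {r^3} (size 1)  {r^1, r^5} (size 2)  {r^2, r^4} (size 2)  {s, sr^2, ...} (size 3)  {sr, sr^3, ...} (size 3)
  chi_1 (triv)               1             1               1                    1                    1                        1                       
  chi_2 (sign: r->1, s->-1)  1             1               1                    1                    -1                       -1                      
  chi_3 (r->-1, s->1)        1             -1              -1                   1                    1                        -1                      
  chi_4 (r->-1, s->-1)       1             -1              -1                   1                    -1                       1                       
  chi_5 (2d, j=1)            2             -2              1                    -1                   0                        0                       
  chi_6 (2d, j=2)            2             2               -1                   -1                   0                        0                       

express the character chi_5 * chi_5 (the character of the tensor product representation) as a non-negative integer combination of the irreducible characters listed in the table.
chi_5 tensor chi_5 = chi_1 + chi_2 + chi_6 (all other irreducibles have multiplicity 0).

Working: The character of a tensor product is the pointwise product (chi_5 * chi_5)(C) = chi_5(C) * chi_5(C):
  {e}: (2)*(2), {r^3}: (-2)*(-2), {r^1, r^5}: (1)*(1), {r^2, r^4}: (-1)*(-1), {s, sr^2, ...}: (0)*(0), {sr, sr^3, ...}: (0)*(0)
so (chi_5 * chi_5) takes values
  {e} -> 4, {r^3} -> 4, {r^1, r^5} -> 1, {r^2, r^4} -> 1, {s, sr^2, ...} -> 0, {sr, sr^3, ...} -> 0.
Now take the inner product of this character with each irreducible chi from the table, <chi_5*chi_5, chi> = (1/12) sum_C |C| (chi_5*chi_5)(C) conj(chi(C)):
  <chi_5*chi_5, chi_1> = (1/12)[1*(4)*conj(1) + 1*(4)*conj(1) + 2*(1)*conj(1) + 2*(1)*conj(1) + 3*(0)*conj(1) + 3*(0)*conj(1)]
      = (1/12)[(4) + (4) + (2) + (2) + (0) + (0)] = 12/12 = 1
  <chi_5*chi_5, chi_2> = (1/12)[1*(4)*conj(1) + 1*(4)*conj(1) + 2*(1)*conj(1) + 2*(1)*conj(1) + 3*(0)*conj(-1) + 3*(0)*conj(-1)]
      = (1/12)[(4) + (4) + (2) + (2) + (0) + (0)] = 12/12 = 1
  <chi_5*chi_5, chi_3> = (1/12)[1*(4)*conj(1) + 1*(4)*conj(-1) + 2*(1)*conj(-1) + 2*(1)*conj(1) + 3*(0)*conj(1) + 3*(0)*conj(-1)]
      = (1/12)[(4) + (-4) + (-2) + (2) + (0) + (0)] = 0/12 = 0
  <chi_5*chi_5, chi_4> = (1/12)[1*(4)*conj(1) + 1*(4)*conj(-1) + 2*(1)*conj(-1) + 2*(1)*conj(1) + 3*(0)*conj(-1) + 3*(0)*conj(1)]
      = (1/12)[(4) + (-4) + (-2) + (2) + (0) + (0)] = 0/12 = 0
  <chi_5*chi_5, chi_5> = (1/12)[1*(4)*conj(2) + 1*(4)*conj(-2) + 2*(1)*conj(1) + 2*(1)*conj(-1) + 3*(0)*conj(0) + 3*(0)*conj(0)]
      = (1/12)[(8) + (-8) + (2) + (-2) + (0) + (0)] = 0/12 = 0
  <chi_5*chi_5, chi_6> = (1/12)[1*(4)*conj(2) + 1*(4)*conj(2) + 2*(1)*conj(-1) + 2*(1)*conj(-1) + 3*(0)*conj(0) + 3*(0)*conj(0)]
      = (1/12)[(8) + (8) + (-2) + (-2) + (0) + (0)] = 12/12 = 1
Hence the multiplicities are chi_1: 1, chi_2: 1, chi_6: 1. Dimension check: dim(chi_5)*dim(chi_5) = 2*2 = 4 and sum (mult * dim) = 1*1 + 1*1 + 1*2 = 4.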